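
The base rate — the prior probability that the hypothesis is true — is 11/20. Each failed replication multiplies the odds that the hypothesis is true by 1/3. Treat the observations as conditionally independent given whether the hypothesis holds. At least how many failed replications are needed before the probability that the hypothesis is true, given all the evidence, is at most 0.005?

6

Prior odds = 0.55/0.45 = 11/9.
Likelihood ratio per failed replication = 1/3.
Target odds: 0.005 ÷ 0.995 = 1/199.
Require (1/3)ⁿ ≤ 1/199 ÷ (11/9) = 9/2189.
(1/3)⁵ = 1/243 is still above 9/2189 but (1/3)⁶ = 1/729 is at or below it, so n = 6.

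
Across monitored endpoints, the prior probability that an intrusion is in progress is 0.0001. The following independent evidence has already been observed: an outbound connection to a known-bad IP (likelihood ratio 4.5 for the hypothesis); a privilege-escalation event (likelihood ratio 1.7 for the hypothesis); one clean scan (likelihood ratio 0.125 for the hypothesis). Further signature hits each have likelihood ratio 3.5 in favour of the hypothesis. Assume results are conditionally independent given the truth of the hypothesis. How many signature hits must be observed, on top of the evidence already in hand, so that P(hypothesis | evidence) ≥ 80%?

9

Prior odds = 0.0001/0.9999 = 1/9999.
Combined Bayes factor of the evidence already in hand = 4.5 × 1.7 × 0.125 = 0.95625.
Odds after that evidence = (1/9999) × 0.95625 = 17/177760.
Target odds = 0.8/0.2 = 4.
Need 3.5ⁿ ≥ 4 ÷ (17/177760) = 711040/17.
3.5⁸ = 5764801/256 falls short of 711040/17 but 3.5⁹ = 40353607/512 reaches it, so n = 9.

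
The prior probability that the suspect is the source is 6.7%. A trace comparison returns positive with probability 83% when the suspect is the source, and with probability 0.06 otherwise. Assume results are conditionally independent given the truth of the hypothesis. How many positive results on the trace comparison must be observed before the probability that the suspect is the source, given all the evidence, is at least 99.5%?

Prior odds: 0.067 ÷ 0.933 = 67/933.
Likelihood ratio of a positive result = 0.83/0.06 = 83/6.
Target posterior odds = 0.995/0.005 = 199.
Need (67/933) × (83/6)ⁿ ≥ 199, i.e. (83/6)ⁿ ≥ 185667/67.
(83/6)³ = 571787/216 falls short of 185667/67 but (83/6)⁴ = 47458321/1296 reaches it, so n = 4.

4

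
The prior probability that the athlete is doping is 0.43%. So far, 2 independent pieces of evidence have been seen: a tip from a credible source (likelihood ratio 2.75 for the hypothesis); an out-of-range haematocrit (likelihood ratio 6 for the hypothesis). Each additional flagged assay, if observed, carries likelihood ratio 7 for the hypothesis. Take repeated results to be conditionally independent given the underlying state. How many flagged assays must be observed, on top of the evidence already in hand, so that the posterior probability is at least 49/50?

4

Prior odds = 0.0043/0.9957 = 43/9957.
Combined Bayes factor of the evidence already in hand = 2.75 × 6 = 16.5.
Odds after that evidence = (43/9957) × 16.5 = 473/6638.
Target odds = 0.98/0.02 = 49.
Need 7ⁿ ≥ 49 ÷ (473/6638) = 325262/473.
7³ = 343 falls short of 325262/473 but 7⁴ = 2401 reaches it, so n = 4.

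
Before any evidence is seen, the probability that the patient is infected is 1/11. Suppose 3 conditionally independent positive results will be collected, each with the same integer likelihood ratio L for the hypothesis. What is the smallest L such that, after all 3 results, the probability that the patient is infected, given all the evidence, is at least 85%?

Prior odds = (1/11)/(10/11) = 0.1.
Target odds = 0.85/0.15 = 17/3.
Need L³ ≥ 17/3 ÷ 0.1 = 170/3.
3³ = 27 < 170/3 ≤ 64 = 4³, so L = 4.

4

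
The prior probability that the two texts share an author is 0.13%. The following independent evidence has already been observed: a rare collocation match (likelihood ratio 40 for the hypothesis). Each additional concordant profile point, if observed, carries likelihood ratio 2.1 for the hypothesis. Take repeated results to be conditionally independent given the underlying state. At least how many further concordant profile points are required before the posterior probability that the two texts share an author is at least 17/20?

7

Prior odds = 0.0013/0.9987 = 13/9987.
Bayes factor of the evidence already in hand = 40.
Odds after that evidence = (13/9987) × 40 = 520/9987.
Target odds = 0.85/0.15 = 17/3.
Need 2.1ⁿ ≥ 17/3 ÷ (520/9987) = 56593/520.
2.1⁶ = 85766121/1000000 falls short of 56593/520 but 2.1⁷ ≈180.109 reaches it, so n = 7.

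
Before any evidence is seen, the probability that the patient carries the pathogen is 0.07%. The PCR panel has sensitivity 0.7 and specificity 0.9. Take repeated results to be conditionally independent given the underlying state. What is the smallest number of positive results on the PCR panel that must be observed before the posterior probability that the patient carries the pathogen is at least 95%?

Prior odds: 0.0007 ÷ 0.9993 = 7/9993.
False-positive rate = 1 − 0.9 = 0.1; likelihood ratio of a positive = 0.7/0.1 = 7.
Target posterior odds = 0.95/0.05 = 19.
Need (7/9993) × 7ⁿ ≥ 19, i.e. 7ⁿ ≥ 189867/7.
7⁵ = 16807 falls short of 189867/7 but 7⁶ = 117649 reaches it, so n = 6.

6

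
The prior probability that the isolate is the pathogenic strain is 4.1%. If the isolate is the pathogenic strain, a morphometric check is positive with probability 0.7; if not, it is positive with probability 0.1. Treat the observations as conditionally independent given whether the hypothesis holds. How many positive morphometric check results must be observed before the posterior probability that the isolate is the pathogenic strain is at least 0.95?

4

Prior odds: 0.041 ÷ 0.959 = 41/959.
Likelihood ratio of a positive = 0.7/0.1 = 7.
Target posterior odds = 0.95/0.05 = 19.
Require 7ⁿ ≥ 19 ÷ (41/959) = 18221/41.
7³ = 343 falls short of 18221/41 but 7⁴ = 2401 reaches it, so n = 4.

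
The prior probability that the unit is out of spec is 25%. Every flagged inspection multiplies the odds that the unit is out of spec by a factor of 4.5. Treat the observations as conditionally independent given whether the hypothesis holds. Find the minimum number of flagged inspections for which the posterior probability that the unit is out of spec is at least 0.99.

4

Prior odds: 0.25 ÷ 0.75 = 1/3.
Likelihood ratio per flagged inspection = 4.5.
Target posterior odds = 0.99/0.01 = 99.
Need (1/3) × 4.5ⁿ ≥ 99, i.e. 4.5ⁿ ≥ 297.
4.5³ = 91.125 falls short of 297 but 4.5⁴ = 410.0625 reaches it, so n = 4.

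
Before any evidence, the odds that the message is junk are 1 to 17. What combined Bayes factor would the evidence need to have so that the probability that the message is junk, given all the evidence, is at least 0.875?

Prior odds = 1/17.
Target odds = 0.875/0.125 = 7.
Required Bayes factor = 7 ÷ (1/17) = 119.

119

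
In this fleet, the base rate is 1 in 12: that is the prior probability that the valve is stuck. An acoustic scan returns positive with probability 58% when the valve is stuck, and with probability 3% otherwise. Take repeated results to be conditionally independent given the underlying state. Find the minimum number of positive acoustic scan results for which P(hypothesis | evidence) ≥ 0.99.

3

Prior odds: (1/12) ÷ (11/12) = 1/11.
Likelihood ratio of a positive result = 0.58/0.03 = 58/3.
Target odds: 0.99 ÷ 0.01 = 99.
Need (1/11) × (58/3)ⁿ ≥ 99, i.e. (58/3)ⁿ ≥ 1089.
(58/3)² = 3364/9 falls short of 1089 but (58/3)³ = 195112/27 reaches it, so n = 3.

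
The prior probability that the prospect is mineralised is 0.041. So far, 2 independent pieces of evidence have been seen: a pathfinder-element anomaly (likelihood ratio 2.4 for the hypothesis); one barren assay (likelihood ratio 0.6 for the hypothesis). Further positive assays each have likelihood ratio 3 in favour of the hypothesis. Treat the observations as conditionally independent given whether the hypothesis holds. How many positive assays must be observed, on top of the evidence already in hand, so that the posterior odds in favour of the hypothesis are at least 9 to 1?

5

Prior odds = 0.041/0.959 = 41/959.
Combined Bayes factor of the evidence already in hand = 2.4 × 0.6 = 1.44.
Odds after that evidence = (41/959) × 1.44 = 1476/23975.
Target odds = 9.
Need 3ⁿ ≥ 9 ÷ (1476/23975) = 23975/164.
3⁴ = 81 falls short of 23975/164 but 3⁵ = 243 reaches it, so n = 5.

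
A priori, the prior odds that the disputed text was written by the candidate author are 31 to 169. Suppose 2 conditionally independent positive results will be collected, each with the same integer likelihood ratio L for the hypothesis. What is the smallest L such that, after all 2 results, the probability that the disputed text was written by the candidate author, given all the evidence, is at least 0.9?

Prior odds = 31/169.
Target odds = 0.9/0.1 = 9.
Need L² ≥ 9 ÷ (31/169) = 1521/31.
7² = 49 < 1521/31 ≤ 64 = 8², so L = 8.

8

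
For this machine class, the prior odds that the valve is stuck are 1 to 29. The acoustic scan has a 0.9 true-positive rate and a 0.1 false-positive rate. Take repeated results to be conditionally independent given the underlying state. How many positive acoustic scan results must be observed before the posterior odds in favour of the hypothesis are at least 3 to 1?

3

Prior odds = 1/29.
Likelihood ratio of a positive result = 0.9/0.1 = 9.
Target odds = 3.
Need (1/29) × 9ⁿ ≥ 3, i.e. 9ⁿ ≥ 87.
9² = 81 falls short of 87 but 9³ = 729 reaches it, so n = 3.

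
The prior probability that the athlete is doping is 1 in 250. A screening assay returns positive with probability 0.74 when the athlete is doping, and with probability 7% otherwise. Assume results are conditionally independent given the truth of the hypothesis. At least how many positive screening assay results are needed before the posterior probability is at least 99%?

5

Prior odds: 0.004 ÷ 0.996 = 1/249.
Likelihood ratio of a positive result = 0.74/0.07 = 74/7.
Target odds: 0.99 ÷ 0.01 = 99.
Require (74/7)ⁿ ≥ 99 ÷ (1/249) = 24651.
(74/7)⁴ = 29986576/2401 falls short of 24651 but (74/7)⁵ ≈132029 reaches it, so n = 5.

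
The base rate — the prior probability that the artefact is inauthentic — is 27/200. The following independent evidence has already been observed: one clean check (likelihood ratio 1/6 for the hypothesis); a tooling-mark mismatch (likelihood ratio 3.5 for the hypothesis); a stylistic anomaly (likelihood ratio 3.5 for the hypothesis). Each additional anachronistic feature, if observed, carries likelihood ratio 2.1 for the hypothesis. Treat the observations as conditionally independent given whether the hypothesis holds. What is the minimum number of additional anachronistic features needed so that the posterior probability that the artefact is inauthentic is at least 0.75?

4

Prior odds = 0.135/0.865 = 27/173.
Combined Bayes factor of the evidence already in hand = (1/6) × 3.5 × 3.5 = 49/24.
Odds after that evidence = (27/173) × 49/24 = 441/1384.
Target odds = 0.75/0.25 = 3.
Need 2.1ⁿ ≥ 3 ÷ (441/1384) = 1384/147.
2.1³ = 9.261 falls short of 1384/147 but 2.1⁴ = 19.4481 reaches it, so n = 4.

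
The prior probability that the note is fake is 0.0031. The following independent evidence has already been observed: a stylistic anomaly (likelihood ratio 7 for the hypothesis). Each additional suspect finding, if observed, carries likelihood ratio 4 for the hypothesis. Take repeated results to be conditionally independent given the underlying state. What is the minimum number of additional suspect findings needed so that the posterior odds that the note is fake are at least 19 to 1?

5

Prior odds = 0.0031/0.9969 = 31/9969.
Bayes factor of the evidence already in hand = 7.
Odds after that evidence = (31/9969) × 7 = 217/9969.
Target odds = 19.
Need 4ⁿ ≥ 19 ÷ (217/9969) = 189411/217.
4⁴ = 256 falls short of 189411/217 but 4⁵ = 1024 reaches it, so n = 5.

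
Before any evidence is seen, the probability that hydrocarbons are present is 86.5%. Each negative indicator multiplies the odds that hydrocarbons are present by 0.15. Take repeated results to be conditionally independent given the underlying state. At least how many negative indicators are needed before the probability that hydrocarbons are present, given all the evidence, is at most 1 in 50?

Prior odds: 0.865 ÷ 0.135 = 173/27.
Likelihood ratio per negative indicator = 0.15.
Target posterior odds = 0.02/0.98 = 1/49.
Require 0.15ⁿ ≤ 1/49 ÷ (173/27) = 27/8477.
0.15³ = 0.003375 is still above 27/8477 but 0.15⁴ = 81/160000 is at or below it, so n = 4.

4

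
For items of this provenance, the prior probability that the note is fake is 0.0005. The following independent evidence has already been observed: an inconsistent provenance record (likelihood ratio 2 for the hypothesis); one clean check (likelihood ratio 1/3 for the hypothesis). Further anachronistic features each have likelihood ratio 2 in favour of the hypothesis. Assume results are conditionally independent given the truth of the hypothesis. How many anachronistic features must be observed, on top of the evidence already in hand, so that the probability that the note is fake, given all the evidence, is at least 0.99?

Prior odds = 0.0005/0.9995 = 1/1999.
Combined Bayes factor of the evidence already in hand = 2 × (1/3) = 2/3.
Odds after that evidence = (1/1999) × 2/3 = 2/5997.
Target odds = 0.99/0.01 = 99.
Need 2ⁿ ≥ 99 ÷ (2/5997) = 296851.5.
2¹⁸ = 262144 falls short of 296851.5 but 2¹⁹ = 524288 reaches it, so n = 19.

19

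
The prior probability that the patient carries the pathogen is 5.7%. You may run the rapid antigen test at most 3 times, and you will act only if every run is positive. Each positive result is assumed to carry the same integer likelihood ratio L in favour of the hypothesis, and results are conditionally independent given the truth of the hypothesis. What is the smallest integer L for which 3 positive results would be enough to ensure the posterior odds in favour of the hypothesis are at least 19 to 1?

Prior odds = 0.057/0.943 = 57/943.
Target odds = 19.
Need L³ ≥ 19 ÷ (57/943) = 943/3.
6³ = 216 < 943/3 ≤ 343 = 7³, so L = 7.

7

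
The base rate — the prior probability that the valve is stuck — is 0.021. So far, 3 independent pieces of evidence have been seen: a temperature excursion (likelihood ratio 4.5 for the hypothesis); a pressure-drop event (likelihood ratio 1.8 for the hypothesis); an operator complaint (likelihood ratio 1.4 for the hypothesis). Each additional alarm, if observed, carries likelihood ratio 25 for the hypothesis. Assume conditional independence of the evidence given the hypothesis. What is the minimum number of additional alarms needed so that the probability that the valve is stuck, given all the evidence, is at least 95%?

2

Prior odds = 0.021/0.979 = 21/979.
Combined Bayes factor of the evidence already in hand = 4.5 × 1.8 × 1.4 = 11.34.
Odds after that evidence = (21/979) × 11.34 = 11907/48950.
Target odds = 0.95/0.05 = 19.
Need 25ⁿ ≥ 19 ÷ (11907/48950) = 930050/11907.
25¹ = 25 falls short of 930050/11907 but 25² = 625 reaches it, so n = 2.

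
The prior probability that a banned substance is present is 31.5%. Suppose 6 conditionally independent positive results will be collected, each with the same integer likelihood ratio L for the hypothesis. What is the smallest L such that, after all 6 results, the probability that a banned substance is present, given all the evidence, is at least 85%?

2

Prior odds = 0.315/0.685 = 63/137.
Target odds = 0.85/0.15 = 17/3.
Need L⁶ ≥ 17/3 ÷ (63/137) = 2329/189.
1⁶ = 1 < 2329/189 ≤ 64 = 2⁶, so L = 2.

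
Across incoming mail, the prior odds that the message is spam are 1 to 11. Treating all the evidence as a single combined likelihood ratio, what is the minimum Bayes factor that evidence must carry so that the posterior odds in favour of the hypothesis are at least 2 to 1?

Prior odds = 1/11.
Target odds = 2.
Required Bayes factor = 2 ÷ (1/11) = 22.

22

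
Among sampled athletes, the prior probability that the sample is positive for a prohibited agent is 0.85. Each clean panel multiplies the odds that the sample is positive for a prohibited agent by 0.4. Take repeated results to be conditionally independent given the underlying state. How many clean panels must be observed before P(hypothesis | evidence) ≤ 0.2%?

9

Prior odds: 0.85 ÷ 0.15 = 17/3.
Likelihood ratio per clean panel = 0.4.
Target odds: 0.002 ÷ 0.998 = 1/499.
Need (17/3) × 0.4ⁿ ≤ 1/499, i.e. 0.4ⁿ ≤ 3/8483.
0.4⁸ = 256/390625 is still above 3/8483 but 0.4⁹ = 512/1953125 is at or below it, so n = 9.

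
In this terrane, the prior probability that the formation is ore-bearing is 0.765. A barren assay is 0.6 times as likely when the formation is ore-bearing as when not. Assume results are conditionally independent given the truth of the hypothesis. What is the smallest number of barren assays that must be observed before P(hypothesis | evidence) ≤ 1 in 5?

Prior odds = 0.765/0.235 = 153/47.
Likelihood ratio per barren assay = 0.6.
Target posterior odds = 0.2/0.8 = 0.25.
Need (153/47) × 0.6ⁿ ≤ 0.25, i.e. 0.6ⁿ ≤ 47/612.
0.6⁵ = 0.07776 is still above 47/612 but 0.6⁶ = 729/15625 is at or below it, so n = 6.

6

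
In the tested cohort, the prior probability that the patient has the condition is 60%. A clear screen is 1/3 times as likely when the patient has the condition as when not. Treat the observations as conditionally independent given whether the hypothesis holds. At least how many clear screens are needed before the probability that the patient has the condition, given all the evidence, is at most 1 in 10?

3

Prior odds: 0.6 ÷ 0.4 = 1.5.
Likelihood ratio per clear screen = 1/3.
Target posterior odds = 0.1/0.9 = 1/9.
Need 1.5 × (1/3)ⁿ ≤ 1/9, i.e. (1/3)ⁿ ≤ 2/27.
(1/3)² = 1/9 is still above 2/27 but (1/3)³ = 1/27 is at or below it, so n = 3.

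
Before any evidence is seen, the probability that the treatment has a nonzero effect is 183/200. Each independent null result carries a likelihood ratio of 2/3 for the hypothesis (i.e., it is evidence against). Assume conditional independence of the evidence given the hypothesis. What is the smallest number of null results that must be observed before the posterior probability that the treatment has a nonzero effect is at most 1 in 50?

16

Prior odds: 0.915 ÷ 0.085 = 183/17.
Likelihood ratio per null result = 2/3.
Target odds: 0.02 ÷ 0.98 = 1/49.
Need (183/17) × (2/3)ⁿ ≤ 1/49, i.e. (2/3)ⁿ ≤ 17/8967.
(2/3)¹⁵ = 32768/14348907 is still above 17/8967 but (2/3)¹⁶ = 65536/43046721 is at or below it, so n = 16.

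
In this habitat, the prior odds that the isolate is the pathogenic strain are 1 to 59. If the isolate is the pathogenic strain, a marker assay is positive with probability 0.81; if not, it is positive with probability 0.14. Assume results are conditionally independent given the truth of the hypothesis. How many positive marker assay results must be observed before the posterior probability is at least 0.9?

4

Prior odds = 1/59.
Likelihood ratio of a positive = 0.81/0.14 = 81/14.
Target posterior odds = 0.9/0.1 = 9.
Need (1/59) × (81/14)ⁿ ≥ 9, i.e. (81/14)ⁿ ≥ 531.
(81/14)³ = 531441/2744 falls short of 531 but (81/14)⁴ = 43046721/38416 reaches it, so n = 4.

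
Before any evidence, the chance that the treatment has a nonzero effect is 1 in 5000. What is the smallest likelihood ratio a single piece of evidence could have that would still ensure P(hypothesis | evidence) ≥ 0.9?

44991

Prior odds = 0.0002/0.9998 = 1/4999.
Target odds = 0.9/0.1 = 9.
Required Bayes factor = 9 ÷ (1/4999) = 44991.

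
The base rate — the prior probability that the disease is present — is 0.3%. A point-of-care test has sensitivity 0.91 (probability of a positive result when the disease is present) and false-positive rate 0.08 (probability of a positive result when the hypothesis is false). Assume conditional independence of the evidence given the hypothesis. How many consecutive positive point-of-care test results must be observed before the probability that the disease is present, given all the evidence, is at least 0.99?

Prior odds = 0.003/0.997 = 3/997.
Likelihood ratio of a positive result = 0.91/0.08 = 11.375.
Target posterior odds = 0.99/0.01 = 99.
Need (3/997) × 11.375ⁿ ≥ 99, i.e. 11.375ⁿ ≥ 32901.
11.375⁴ = 68574961/4096 falls short of 32901 but 11.375⁵ ≈190439 reaches it, so n = 5.

5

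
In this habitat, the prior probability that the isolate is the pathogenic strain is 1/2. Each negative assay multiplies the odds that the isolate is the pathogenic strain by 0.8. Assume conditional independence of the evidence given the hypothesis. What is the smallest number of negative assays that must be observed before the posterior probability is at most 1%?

Prior odds = 0.5/0.5 = 1.
Likelihood ratio per negative assay = 0.8.
Target posterior odds = 0.01/0.99 = 1/99.
Require 0.8ⁿ ≤ 1/99 ÷ 1 = 1/99.
0.8²⁰ ≈0.0115292 is still above 1/99 but 0.8²¹ ≈0.00922337 is at or below it, so n = 21.

21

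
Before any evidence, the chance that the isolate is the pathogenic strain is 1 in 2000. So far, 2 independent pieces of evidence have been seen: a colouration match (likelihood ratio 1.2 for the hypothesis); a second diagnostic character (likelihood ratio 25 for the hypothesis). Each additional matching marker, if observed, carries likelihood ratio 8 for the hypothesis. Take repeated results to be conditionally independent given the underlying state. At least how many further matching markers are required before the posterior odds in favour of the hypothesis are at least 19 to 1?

4

Prior odds = 0.0005/0.9995 = 1/1999.
Combined Bayes factor of the evidence already in hand = 1.2 × 25 = 30.
Odds after that evidence = (1/1999) × 30 = 30/1999.
Target odds = 19.
Need 8ⁿ ≥ 19 ÷ (30/1999) = 37981/30.
8³ = 512 falls short of 37981/30 but 8⁴ = 4096 reaches it, so n = 4.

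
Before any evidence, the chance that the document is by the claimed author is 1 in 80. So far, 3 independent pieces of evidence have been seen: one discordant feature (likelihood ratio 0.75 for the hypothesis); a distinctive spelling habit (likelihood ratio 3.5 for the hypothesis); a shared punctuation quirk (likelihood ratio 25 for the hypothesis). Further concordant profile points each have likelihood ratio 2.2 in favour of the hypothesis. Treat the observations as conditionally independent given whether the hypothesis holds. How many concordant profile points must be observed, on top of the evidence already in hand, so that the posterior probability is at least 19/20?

Prior odds = 0.0125/0.9875 = 1/79.
Combined Bayes factor of the evidence already in hand = 0.75 × 3.5 × 25 = 65.625.
Odds after that evidence = (1/79) × 65.625 = 525/632.
Target odds = 0.95/0.05 = 19.
Need 2.2ⁿ ≥ 19 ÷ (525/632) = 12008/525.
2.2³ = 10.648 falls short of 12008/525 but 2.2⁴ = 23.4256 reaches it, so n = 4.

4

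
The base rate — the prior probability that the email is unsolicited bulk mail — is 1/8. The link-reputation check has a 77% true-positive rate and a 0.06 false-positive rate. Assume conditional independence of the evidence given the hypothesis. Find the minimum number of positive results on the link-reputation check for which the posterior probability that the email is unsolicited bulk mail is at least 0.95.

Prior odds: 0.125 ÷ 0.875 = 1/7.
Likelihood ratio of a positive result = 0.77/0.06 = 77/6.
Target posterior odds = 0.95/0.05 = 19.
Require (77/6)ⁿ ≥ 19 ÷ (1/7) = 133.
(77/6)¹ = 77/6 falls short of 133 but (77/6)² = 5929/36 reaches it, so n = 2.

2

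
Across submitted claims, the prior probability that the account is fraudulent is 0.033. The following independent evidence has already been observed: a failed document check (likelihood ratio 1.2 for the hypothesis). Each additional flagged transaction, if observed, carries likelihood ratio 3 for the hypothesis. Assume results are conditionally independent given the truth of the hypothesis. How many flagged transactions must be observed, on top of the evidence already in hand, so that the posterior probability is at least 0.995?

Prior odds = 0.033/0.967 = 33/967.
Bayes factor of the evidence already in hand = 1.2.
Odds after that evidence = (33/967) × 1.2 = 198/4835.
Target odds = 0.995/0.005 = 199.
Need 3ⁿ ≥ 199 ÷ (198/4835) = 962165/198.
3⁷ = 2187 falls short of 962165/198 but 3⁸ = 6561 reaches it, so n = 8.

8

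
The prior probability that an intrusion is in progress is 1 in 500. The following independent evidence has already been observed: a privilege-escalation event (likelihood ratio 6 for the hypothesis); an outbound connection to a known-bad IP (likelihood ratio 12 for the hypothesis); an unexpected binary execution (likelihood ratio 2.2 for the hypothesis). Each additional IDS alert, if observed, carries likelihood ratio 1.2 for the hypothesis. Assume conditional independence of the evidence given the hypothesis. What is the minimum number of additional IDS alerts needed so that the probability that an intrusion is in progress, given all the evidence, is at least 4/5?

Prior odds = 0.002/0.998 = 1/499.
Combined Bayes factor of the evidence already in hand = 6 × 12 × 2.2 = 158.4.
Odds after that evidence = (1/499) × 158.4 = 792/2495.
Target odds = 0.8/0.2 = 4.
Need 1.2ⁿ ≥ 4 ÷ (792/2495) = 2495/198.
1.2¹³ ≈10.6993 falls short of 2495/198 but 1.2¹⁴ ≈12.8392 reaches it, so n = 14.

14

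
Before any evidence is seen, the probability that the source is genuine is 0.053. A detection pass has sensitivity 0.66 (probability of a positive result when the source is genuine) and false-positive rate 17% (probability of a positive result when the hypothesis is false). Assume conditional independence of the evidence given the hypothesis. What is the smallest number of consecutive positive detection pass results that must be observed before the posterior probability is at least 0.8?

4

Prior odds: 0.053 ÷ 0.947 = 53/947.
Likelihood ratio of a positive result = 0.66/0.17 = 66/17.
Target posterior odds = 0.8/0.2 = 4.
Require (66/17)ⁿ ≥ 4 ÷ (53/947) = 3788/53.
(66/17)³ = 287496/4913 falls short of 3788/53 but (66/17)⁴ = 18974736/83521 reaches it, so n = 4.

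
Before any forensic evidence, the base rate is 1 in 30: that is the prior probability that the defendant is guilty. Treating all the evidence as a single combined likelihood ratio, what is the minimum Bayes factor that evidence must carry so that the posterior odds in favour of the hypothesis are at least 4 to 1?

Prior odds = (1/30)/(29/30) = 1/29.
Target odds = 4.
Required Bayes factor = 4 ÷ (1/29) = 116.

116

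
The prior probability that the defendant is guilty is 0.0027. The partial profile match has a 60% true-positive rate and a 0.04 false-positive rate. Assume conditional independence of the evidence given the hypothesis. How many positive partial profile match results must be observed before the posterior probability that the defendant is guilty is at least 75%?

3

Prior odds = 0.0027/0.9973 = 27/9973.
Likelihood ratio of a positive result = 0.6/0.04 = 15.
Target odds: 0.75 ÷ 0.25 = 3.
Require 15ⁿ ≥ 3 ÷ (27/9973) = 9973/9.
15² = 225 falls short of 9973/9 but 15³ = 3375 reaches it, so n = 3.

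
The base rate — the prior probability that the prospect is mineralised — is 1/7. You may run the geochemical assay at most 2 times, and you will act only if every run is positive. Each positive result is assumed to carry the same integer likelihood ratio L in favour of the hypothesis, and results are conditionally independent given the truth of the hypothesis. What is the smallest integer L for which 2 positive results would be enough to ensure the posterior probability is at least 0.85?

6

Prior odds = (1/7)/(6/7) = 1/6.
Target odds = 0.85/0.15 = 17/3.
Need L² ≥ 17/3 ÷ (1/6) = 34.
5² = 25 < 34 ≤ 36 = 6², so L = 6.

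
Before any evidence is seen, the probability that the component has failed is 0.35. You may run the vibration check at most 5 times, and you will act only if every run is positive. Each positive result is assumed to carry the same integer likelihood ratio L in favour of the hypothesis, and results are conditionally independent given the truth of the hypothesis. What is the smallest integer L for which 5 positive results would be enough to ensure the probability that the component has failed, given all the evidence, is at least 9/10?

Prior odds = 0.35/0.65 = 7/13.
Target odds = 0.9/0.1 = 9.
Need L⁵ ≥ 9 ÷ (7/13) = 117/7.
1⁵ = 1 < 117/7 ≤ 32 = 2⁵, so L = 2.

2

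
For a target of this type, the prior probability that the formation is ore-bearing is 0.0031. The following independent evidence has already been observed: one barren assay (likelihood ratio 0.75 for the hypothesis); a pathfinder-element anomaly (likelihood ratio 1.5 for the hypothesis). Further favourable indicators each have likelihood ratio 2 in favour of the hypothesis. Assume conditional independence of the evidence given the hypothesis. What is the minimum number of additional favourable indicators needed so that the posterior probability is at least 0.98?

Prior odds = 0.0031/0.9969 = 31/9969.
Combined Bayes factor of the evidence already in hand = 0.75 × 1.5 = 1.125.
Odds after that evidence = (31/9969) × 1.125 = 93/26584.
Target odds = 0.98/0.02 = 49.
Need 2ⁿ ≥ 49 ÷ (93/26584) = 1302616/93.
2¹³ = 8192 falls short of 1302616/93 but 2¹⁴ = 16384 reaches it, so n = 14.

14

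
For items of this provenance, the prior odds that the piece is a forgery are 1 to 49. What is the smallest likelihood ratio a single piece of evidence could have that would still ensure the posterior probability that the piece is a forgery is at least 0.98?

Prior odds = 1/49.
Target odds = 0.98/0.02 = 49.
Required Bayes factor = 49 ÷ (1/49) = 2401.

2401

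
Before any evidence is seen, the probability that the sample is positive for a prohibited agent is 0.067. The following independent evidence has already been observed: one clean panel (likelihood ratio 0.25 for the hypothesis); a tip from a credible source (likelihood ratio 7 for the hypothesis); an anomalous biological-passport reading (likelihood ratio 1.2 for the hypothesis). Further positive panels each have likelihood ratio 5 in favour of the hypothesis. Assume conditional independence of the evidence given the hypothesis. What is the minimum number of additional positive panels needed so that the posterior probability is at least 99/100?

Prior odds = 0.067/0.933 = 67/933.
Combined Bayes factor of the evidence already in hand = 0.25 × 7 × 1.2 = 2.1.
Odds after that evidence = (67/933) × 2.1 = 469/3110.
Target odds = 0.99/0.01 = 99.
Need 5ⁿ ≥ 99 ÷ (469/3110) = 307890/469.
5⁴ = 625 falls short of 307890/469 but 5⁵ = 3125 reaches it, so n = 5.

5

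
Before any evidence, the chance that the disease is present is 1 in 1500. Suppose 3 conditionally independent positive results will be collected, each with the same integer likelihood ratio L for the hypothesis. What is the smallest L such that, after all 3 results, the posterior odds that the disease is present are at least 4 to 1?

19

Prior odds = (1/1500)/(1499/1500) = 1/1499.
Target odds = 4.
Need L³ ≥ 4 ÷ (1/1499) = 5996.
18³ = 5832 < 5996 ≤ 6859 = 19³, so L = 19.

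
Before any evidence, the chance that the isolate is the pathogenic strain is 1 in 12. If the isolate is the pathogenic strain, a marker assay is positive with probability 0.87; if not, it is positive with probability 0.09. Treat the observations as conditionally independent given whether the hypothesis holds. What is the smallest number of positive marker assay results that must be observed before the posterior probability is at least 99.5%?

4

Prior odds = (1/12)/(11/12) = 1/11.
Likelihood ratio of a positive = 0.87/0.09 = 29/3.
Target odds: 0.995 ÷ 0.005 = 199.
Require (29/3)ⁿ ≥ 199 ÷ (1/11) = 2189.
(29/3)³ = 24389/27 falls short of 2189 but (29/3)⁴ = 707281/81 reaches it, so n = 4.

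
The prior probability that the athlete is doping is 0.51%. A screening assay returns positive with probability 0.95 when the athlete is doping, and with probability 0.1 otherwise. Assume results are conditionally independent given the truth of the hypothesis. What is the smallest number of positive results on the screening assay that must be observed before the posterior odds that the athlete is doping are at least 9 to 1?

Prior odds = 0.0051/0.9949 = 51/9949.
Likelihood ratio of a positive result = 0.95/0.1 = 9.5.
Target odds = 9.
Need (51/9949) × 9.5ⁿ ≥ 9, i.e. 9.5ⁿ ≥ 29847/17.
9.5³ = 857.375 falls short of 29847/17 but 9.5⁴ = 8145.0625 reaches it, so n = 4.

4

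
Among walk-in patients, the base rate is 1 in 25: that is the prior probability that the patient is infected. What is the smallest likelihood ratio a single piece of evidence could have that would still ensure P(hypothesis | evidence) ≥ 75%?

Prior odds = 0.04/0.96 = 1/24.
Target odds = 0.75/0.25 = 3.
Required Bayes factor = 3 ÷ (1/24) = 72.

72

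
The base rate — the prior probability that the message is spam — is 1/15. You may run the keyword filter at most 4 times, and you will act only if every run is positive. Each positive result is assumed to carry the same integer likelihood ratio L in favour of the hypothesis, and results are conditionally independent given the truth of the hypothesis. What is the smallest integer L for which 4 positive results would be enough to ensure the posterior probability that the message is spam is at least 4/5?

3

Prior odds = (1/15)/(14/15) = 1/14.
Target odds = 0.8/0.2 = 4.
Need L⁴ ≥ 4 ÷ (1/14) = 56.
2⁴ = 16 < 56 ≤ 81 = 3⁴, so L = 3.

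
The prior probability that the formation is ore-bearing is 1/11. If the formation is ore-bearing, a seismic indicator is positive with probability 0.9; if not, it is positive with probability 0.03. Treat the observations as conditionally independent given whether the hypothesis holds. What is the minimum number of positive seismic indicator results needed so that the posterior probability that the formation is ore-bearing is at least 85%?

Prior odds = (1/11)/(10/11) = 0.1.
Likelihood ratio of a positive = 0.9/0.03 = 30.
Target odds: 0.85 ÷ 0.15 = 17/3.
Require 30ⁿ ≥ 17/3 ÷ 0.1 = 170/3.
30¹ = 30 falls short of 170/3 but 30² = 900 reaches it, so n = 2.

2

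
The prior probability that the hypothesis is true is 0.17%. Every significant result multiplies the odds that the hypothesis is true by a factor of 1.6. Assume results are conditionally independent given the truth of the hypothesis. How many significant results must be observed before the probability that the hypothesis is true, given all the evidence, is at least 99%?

24

Prior odds = 0.0017/0.9983 = 17/9983.
Likelihood ratio per significant result = 1.6.
Target odds: 0.99 ÷ 0.01 = 99.
Require 1.6ⁿ ≥ 99 ÷ (17/9983) = 988317/17.
1.6²³ ≈49517.6 falls short of 988317/17 but 1.6²⁴ ≈79228.2 reaches it, so n = 24.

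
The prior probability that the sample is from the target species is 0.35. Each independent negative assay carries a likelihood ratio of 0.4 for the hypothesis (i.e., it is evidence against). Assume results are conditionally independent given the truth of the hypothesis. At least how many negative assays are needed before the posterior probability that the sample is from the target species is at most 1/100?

5

Prior odds: 0.35 ÷ 0.65 = 7/13.
Likelihood ratio per negative assay = 0.4.
Target posterior odds = 0.01/0.99 = 1/99.
Need (7/13) × 0.4ⁿ ≤ 1/99, i.e. 0.4ⁿ ≤ 13/693.
0.4⁴ = 0.0256 is still above 13/693 but 0.4⁵ = 0.01024 is at or below it, so n = 5.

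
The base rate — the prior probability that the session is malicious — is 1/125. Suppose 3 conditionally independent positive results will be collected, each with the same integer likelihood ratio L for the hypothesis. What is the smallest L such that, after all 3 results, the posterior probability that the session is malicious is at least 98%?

Prior odds = 0.008/0.992 = 1/124.
Target odds = 0.98/0.02 = 49.
Need L³ ≥ 49 ÷ (1/124) = 6076.
18³ = 5832 < 6076 ≤ 6859 = 19³, so L = 19.

19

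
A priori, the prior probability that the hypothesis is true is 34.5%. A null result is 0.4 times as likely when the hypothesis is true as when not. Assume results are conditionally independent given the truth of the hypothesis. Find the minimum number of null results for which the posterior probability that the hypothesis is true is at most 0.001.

7

Prior odds = 0.345/0.655 = 69/131.
Likelihood ratio per null result = 0.4.
Target posterior odds = 0.001/0.999 = 1/999.
Require 0.4ⁿ ≤ 1/999 ÷ (69/131) = 131/68931.
0.4⁶ = 64/15625 is still above 131/68931 but 0.4⁷ = 128/78125 is at or below it, so n = 7.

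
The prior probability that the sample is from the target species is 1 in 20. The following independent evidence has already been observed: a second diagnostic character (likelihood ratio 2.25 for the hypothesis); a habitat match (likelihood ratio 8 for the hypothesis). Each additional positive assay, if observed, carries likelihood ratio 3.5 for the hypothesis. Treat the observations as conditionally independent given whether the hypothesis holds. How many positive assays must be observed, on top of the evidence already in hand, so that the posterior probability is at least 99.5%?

5

Prior odds = 0.05/0.95 = 1/19.
Combined Bayes factor of the evidence already in hand = 2.25 × 8 = 18.
Odds after that evidence = (1/19) × 18 = 18/19.
Target odds = 0.995/0.005 = 199.
Need 3.5ⁿ ≥ 199 ÷ (18/19) = 3781/18.
3.5⁴ = 150.0625 falls short of 3781/18 but 3.5⁵ = 525.21875 reaches it, so n = 5.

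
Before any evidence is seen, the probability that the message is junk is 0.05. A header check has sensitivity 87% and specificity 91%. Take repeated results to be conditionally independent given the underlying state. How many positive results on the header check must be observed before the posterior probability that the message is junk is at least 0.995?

Prior odds = 0.05/0.95 = 1/19.
False-positive rate = 1 − 0.91 = 0.09; likelihood ratio of a positive = 0.87/0.09 = 29/3.
Target odds: 0.995 ÷ 0.005 = 199.
Require (29/3)ⁿ ≥ 199 ÷ (1/19) = 3781.
(29/3)³ = 24389/27 falls short of 3781 but (29/3)⁴ = 707281/81 reaches it, so n = 4.

4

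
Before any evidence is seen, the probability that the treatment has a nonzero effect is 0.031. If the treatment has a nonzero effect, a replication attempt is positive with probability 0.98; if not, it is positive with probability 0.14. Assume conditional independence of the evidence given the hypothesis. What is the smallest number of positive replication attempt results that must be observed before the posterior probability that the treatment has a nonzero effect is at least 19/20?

4

Prior odds: 0.031 ÷ 0.969 = 31/969.
Likelihood ratio of a positive = 0.98/0.14 = 7.
Target odds: 0.95 ÷ 0.05 = 19.
Require 7ⁿ ≥ 19 ÷ (31/969) = 18411/31.
7³ = 343 falls short of 18411/31 but 7⁴ = 2401 reaches it, so n = 4.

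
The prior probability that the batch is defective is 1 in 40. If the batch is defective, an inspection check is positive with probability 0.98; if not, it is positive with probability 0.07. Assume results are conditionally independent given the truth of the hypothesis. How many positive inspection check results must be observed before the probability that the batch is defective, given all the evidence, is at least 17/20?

3

Prior odds = 0.025/0.975 = 1/39.
Likelihood ratio of a positive = 0.98/0.07 = 14.
Target posterior odds = 0.85/0.15 = 17/3.
Require 14ⁿ ≥ 17/3 ÷ (1/39) = 221.
14² = 196 falls short of 221 but 14³ = 2744 reaches it, so n = 3.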